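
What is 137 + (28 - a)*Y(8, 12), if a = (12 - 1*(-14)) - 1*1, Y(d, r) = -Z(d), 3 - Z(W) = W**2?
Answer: 320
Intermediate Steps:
Z(W) = 3 - W**2
Y(d, r) = -3 + d**2 (Y(d, r) = -(3 - d**2) = -3 + d**2)
a = 25 (a = (12 + 14) - 1 = 26 - 1 = 25)
137 + (28 - a)*Y(8, 12) = 137 + (28 - 1*25)*(-3 + 8**2) = 137 + (28 - 25)*(-3 + 64) = 137 + 3*61 = 137 + 183 = 320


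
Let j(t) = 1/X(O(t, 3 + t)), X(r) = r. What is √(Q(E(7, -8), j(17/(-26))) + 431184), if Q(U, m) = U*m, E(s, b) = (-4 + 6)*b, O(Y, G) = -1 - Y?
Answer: 4*√242567/3 ≈ 656.68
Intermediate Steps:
E(s, b) = 2*b
j(t) = 1/(-1 - t)
√(Q(E(7, -8), j(17/(-26))) + 431184) = √((2*(-8))*(-1/(1 + 17/(-26))) + 431184) = √(-(-16)/(1 + 17*(-1/26)) + 431184) = √(-(-16)/(1 - 17/26) + 431184) = √(-(-16)/9/26 + 431184) = √(-(-16)*26/9 + 431184) = √(-16*(-26/9) + 431184) = √(416/9 + 431184) = √(3881072/9) = 4*√242567/3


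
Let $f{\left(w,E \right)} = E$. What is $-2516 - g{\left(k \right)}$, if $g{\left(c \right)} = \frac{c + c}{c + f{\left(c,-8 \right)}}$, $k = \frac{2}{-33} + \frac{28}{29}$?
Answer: $- \frac{8540954}{3395} \approx -2515.7$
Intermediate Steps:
$k = \frac{866}{957}$ ($k = 2 \left(- \frac{1}{33}\right) + 28 \cdot \frac{1}{29} = - \frac{2}{33} + \frac{28}{29} = \frac{866}{957} \approx 0.90491$)
$g{\left(c \right)} = \frac{2 c}{-8 + c}$ ($g{\left(c \right)} = \frac{c + c}{c - 8} = \frac{2 c}{-8 + c}$)
$-2516 - g{\left(k \right)} = -2516 - 2 \cdot \frac{866}{957} \frac{1}{-8 + \frac{866}{957}} = -2516 - 2 \cdot \frac{866}{957} \frac{1}{- \frac{6790}{957}} = -2516 - 2 \cdot \frac{866}{957} \left(- \frac{957}{6790}\right) = -2516 - - \frac{866}{3395} = -2516 + \frac{866}{3395} = - \frac{8540954}{3395}$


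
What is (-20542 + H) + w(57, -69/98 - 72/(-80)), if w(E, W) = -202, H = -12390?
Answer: -33134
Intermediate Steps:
(-20542 + H) + w(57, -69/98 - 72/(-80)) = (-20542 - 12390) - 202 = -32932 - 202 = -33134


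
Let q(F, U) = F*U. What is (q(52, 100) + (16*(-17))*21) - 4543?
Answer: -5055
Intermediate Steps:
(q(52, 100) + (16*(-17))*21) - 4543 = (52*100 + (16*(-17))*21) - 4543 = (5200 - 272*21) - 4543 = (5200 - 5712) - 4543 = -512 - 4543 = -5055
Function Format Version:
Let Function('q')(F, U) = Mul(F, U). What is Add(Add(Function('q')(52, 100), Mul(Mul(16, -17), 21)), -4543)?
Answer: -5055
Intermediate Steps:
Add(Add(Function('q')(52, 100), Mul(Mul(16, -17), 21)), -4543) = Add(Add(Mul(52, 100), Mul(Mul(16, -17), 21)), -4543) = Add(Add(5200, Mul(-272, 21)), -4543) = Add(Add(5200, -5712), -4543) = Add(-512, -4543) = -5055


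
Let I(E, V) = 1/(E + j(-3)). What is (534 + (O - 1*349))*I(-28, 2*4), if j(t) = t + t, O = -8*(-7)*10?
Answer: -745/34 ≈ -21.912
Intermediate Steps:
O = 560 (O = 56*10 = 560)
j(t) = 2*t
I(E, V) = 1/(-6 + E) (I(E, V) = 1/(E + 2*(-3)) = 1/(E - 6) = 1/(-6 + E))
(534 + (O - 1*349))*I(-28, 2*4) = (534 + (560 - 1*349))/(-6 - 28) = (534 + (560 - 349))/(-34) = (534 + 211)*(-1/34) = 745*(-1/34) = -745/34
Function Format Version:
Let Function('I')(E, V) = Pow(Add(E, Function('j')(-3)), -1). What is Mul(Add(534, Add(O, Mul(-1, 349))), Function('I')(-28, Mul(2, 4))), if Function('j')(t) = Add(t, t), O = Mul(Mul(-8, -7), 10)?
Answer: Rational(-745, 34) ≈ -21.912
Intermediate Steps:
O = 560 (O = Mul(56, 10) = 560)
Function('j')(t) = Mul(2, t)
Function('I')(E, V) = Pow(Add(-6, E), -1) (Function('I')(E, V) = Pow(Add(E, Mul(2, -3)), -1) = Pow(Add(E, -6), -1) = Pow(Add(-6, E), -1))
Mul(Add(534, Add(O, Mul(-1, 349))), Function('I')(-28, Mul(2, 4))) = Mul(Add(534, Add(560, Mul(-1, 349))), Pow(Add(-6, -28), -1)) = Mul(Add(534, Add(560, -349)), Pow(-34, -1)) = Mul(Add(534, 211), Rational(-1, 34)) = Mul(745, Rational(-1, 34)) = Rational(-745, 34)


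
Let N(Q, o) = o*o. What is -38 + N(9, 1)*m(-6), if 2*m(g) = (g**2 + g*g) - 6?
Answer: -5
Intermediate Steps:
m(g) = -3 + g**2 (m(g) = ((g**2 + g*g) - 6)/2 = ((g**2 + g**2) - 6)/2 = (2*g**2 - 6)/2 = (-6 + 2*g**2)/2 = -3 + g**2)
N(Q, o) = o**2
-38 + N(9, 1)*m(-6) = -38 + 1**2*(-3 + (-6)**2) = -38 + 1*(-3 + 36) = -38 + 1*33 = -38 + 33 = -5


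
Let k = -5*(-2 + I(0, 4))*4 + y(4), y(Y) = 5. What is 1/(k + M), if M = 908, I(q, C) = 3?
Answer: 1/893 ≈ 0.0011198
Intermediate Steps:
k = -15 (k = -5*(-2 + 3)*4 + 5 = -5*4 + 5 = -20 + 5 = -15)
1/(k + M) = 1/(-15 + 908) = 1/893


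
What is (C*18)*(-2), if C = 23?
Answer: -828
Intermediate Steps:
(C*18)*(-2) = (23*18)*(-2) = 414*(-2) = -828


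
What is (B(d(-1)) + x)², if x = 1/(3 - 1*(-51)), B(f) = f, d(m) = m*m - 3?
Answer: 11449/2916 ≈ 3.9263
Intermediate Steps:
d(m) = -3 + m² (d(m) = m² - 3 = -3 + m²)
x = 1/54 (x = 1/(3 + 51) = 1/54 ≈ 0.018519)
(B(d(-1)) + x)² = ((-3 + (-1)²) + 1/54)² = ((-3 + 1) + 1/54)² = (-2 + 1/54)² = (-107/54)² = 11449/2916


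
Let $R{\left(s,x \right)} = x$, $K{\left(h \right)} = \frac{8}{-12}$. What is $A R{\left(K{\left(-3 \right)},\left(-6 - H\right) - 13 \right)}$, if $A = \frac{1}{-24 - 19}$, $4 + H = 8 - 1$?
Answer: $\frac{22}{43} \approx 0.51163$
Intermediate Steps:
$H = 3$ ($H = -4 + \left(8 - 1\right) = -4 + 7 = 3$)
$K{\left(h \right)} = - \frac{2}{3}$ ($K{\left(h \right)} = 8 \left(- \frac{1}{12}\right) = - \frac{2}{3}$)
$A = - \frac{1}{43}$ ($A = \frac{1}{-43} = - \frac{1}{43} \approx -0.023256$)
$A R{\left(K{\left(-3 \right)},\left(-6 - H\right) - 13 \right)} = - \frac{\left(-6 - 3\right) - 13}{43} = - \frac{-9 - 13}{43} = \left(- \frac{1}{43}\right) \left(-22\right) = \frac{22}{43}$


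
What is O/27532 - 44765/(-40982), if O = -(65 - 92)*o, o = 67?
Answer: 653303209/564158212 ≈ 1.1580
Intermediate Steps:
O = 1809 (O = -(65 - 92)*67 = -(-27)*67 = -1*(-1809) = 1809)
O/27532 - 44765/(-40982) = 1809/27532 - 44765/(-40982) = 1809*(1/27532) - 44765*(-1/40982) = 1809/27532 + 44765/40982 = 653303209/564158212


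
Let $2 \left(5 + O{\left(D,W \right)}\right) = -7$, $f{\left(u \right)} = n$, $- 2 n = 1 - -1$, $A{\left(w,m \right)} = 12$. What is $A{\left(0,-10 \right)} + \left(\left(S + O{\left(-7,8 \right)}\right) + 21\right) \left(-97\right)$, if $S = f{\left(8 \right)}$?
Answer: $- \frac{2207}{2} \approx -1103.5$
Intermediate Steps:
$n = -1$ ($n = - \frac{1 - -1}{2} = - \frac{1 + 1}{2} = \left(- \frac{1}{2}\right) 2 = -1$)
$f{\left(u \right)} = -1$
$S = -1$
$O{\left(D,W \right)} = - \frac{17}{2}$ ($O{\left(D,W \right)} = -5 + \frac{1}{2} \left(-7\right) = -5 - \frac{7}{2} = - \frac{17}{2}$)
$A{\left(0,-10 \right)} + \left(\left(S + O{\left(-7,8 \right)}\right) + 21\right) \left(-97\right) = 12 + \left(\left(-1 - \frac{17}{2}\right) + 21\right) \left(-97\right) = 12 + \left(- \frac{19}{2} + 21\right) \left(-97\right) = 12 + \frac{23}{2} \left(-97\right) = 12 - \frac{2231}{2} = - \frac{2207}{2}$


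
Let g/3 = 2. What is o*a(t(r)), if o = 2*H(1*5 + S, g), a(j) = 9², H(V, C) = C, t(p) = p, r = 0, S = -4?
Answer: 972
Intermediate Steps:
g = 6 (g = 3*2 = 6)
a(j) = 81
o = 12 (o = 2*6 = 12)
o*a(t(r)) = 12*81 = 972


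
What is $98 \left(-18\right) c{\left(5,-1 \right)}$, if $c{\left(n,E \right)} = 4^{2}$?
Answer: $-28224$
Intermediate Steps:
$c{\left(n,E \right)} = 16$
$98 \left(-18\right) c{\left(5,-1 \right)} = 98 \left(-18\right) 16 = \left(-1764\right) 16 = -28224$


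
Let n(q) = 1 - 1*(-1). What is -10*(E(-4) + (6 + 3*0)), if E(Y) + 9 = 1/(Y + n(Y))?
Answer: 35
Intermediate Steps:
n(q) = 2 (n(q) = 1 + 1 = 2)
E(Y) = -9 + 1/(2 + Y) (E(Y) = -9 + 1/(Y + 2) = -9 + 1/(2 + Y))
-10*(E(-4) + (6 + 3*0)) = -10*((-17 - 9*(-4))/(2 - 4) + (6 + 3*0)) = -10*((-17 + 36)/(-2) + (6 + 0)) = -10*(-½*19 + 6) = -10*(-19/2 + 6) = -10*(-7/2) = 35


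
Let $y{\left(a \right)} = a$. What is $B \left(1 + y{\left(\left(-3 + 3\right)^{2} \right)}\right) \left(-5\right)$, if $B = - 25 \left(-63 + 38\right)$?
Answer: $-3125$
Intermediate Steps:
$B = 625$ ($B = \left(-25\right) \left(-25\right) = 625$)
$B \left(1 + y{\left(\left(-3 + 3\right)^{2} \right)}\right) \left(-5\right) = 625 \left(1 + \left(-3 + 3\right)^{2}\right) \left(-5\right) = 625 \left(1 + 0^{2}\right) \left(-5\right) = 625 \left(1 + 0\right) \left(-5\right) = 625 \cdot 1 \left(-5\right) = 625 \left(-5\right) = -3125$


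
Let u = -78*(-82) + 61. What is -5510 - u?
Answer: -11967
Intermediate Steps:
u = 6457 (u = 6396 + 61 = 6457)
-5510 - u = -5510 - 1*6457 = -5510 - 6457 = -11967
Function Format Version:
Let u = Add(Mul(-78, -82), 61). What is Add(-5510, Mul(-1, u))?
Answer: -11967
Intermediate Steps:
u = 6457 (u = Add(6396, 61) = 6457)
Add(-5510, Mul(-1, u)) = Add(-5510, Mul(-1, 6457)) = Add(-5510, -6457) = -11967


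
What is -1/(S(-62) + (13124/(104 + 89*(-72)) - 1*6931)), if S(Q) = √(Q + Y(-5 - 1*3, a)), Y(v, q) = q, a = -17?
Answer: 17220222312/119389407030673 + 2483776*I*√79/119389407030673 ≈ 0.00014424 + 1.8491e-7*I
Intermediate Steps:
S(Q) = √(-17 + Q) (S(Q) = √(Q - 17) = √(-17 + Q))
-1/(S(-62) + (13124/(104 + 89*(-72)) - 1*6931)) = -1/(√(-17 - 62) + (13124/(104 + 89*(-72)) - 1*6931)) = -1/(√(-79) + (13124/(104 - 6408) - 6931)) = -1/(I*√79 + (13124/(-6304) - 6931)) = -1/(I*√79 + (13124*(-1/6304) - 6931)) = -1/(I*√79 + (-3281/1576 - 6931)) = -1/(I*√79 - 10926537/1576) = -1/(-10926537/1576 + I*√79)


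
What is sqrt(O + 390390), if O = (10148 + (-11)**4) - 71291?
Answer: 4*sqrt(21493) ≈ 586.42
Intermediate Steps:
O = -46502 (O = (10148 + 14641) - 71291 = 24789 - 71291 = -46502)
sqrt(O + 390390) = sqrt(-46502 + 390390) = sqrt(343888) = 4*sqrt(21493)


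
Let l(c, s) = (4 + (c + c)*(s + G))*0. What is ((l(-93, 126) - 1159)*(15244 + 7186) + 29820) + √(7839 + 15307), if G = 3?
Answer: -25966550 + √23146 ≈ -2.5966e+7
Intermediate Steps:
l(c, s) = 0 (l(c, s) = (4 + (c + c)*(s + 3))*0 = (4 + (2*c)*(3 + s))*0 = (4 + 2*c*(3 + s))*0 = 0)
((l(-93, 126) - 1159)*(15244 + 7186) + 29820) + √(7839 + 15307) = ((0 - 1159)*(15244 + 7186) + 29820) + √(7839 + 15307) = (-1159*22430 + 29820) + √23146 = (-25996370 + 29820) + √23146 = -25966550 + √23146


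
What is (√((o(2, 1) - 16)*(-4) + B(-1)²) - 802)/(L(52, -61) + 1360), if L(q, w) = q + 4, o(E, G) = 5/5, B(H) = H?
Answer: -401/708 + √61/1416 ≈ -0.56087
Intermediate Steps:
o(E, G) = 1 (o(E, G) = 5*(⅕) = 1)
L(q, w) = 4 + q
(√((o(2, 1) - 16)*(-4) + B(-1)²) - 802)/(L(52, -61) + 1360) = (√((1 - 16)*(-4) + (-1)²) - 802)/((4 + 52) + 1360) = (√(-15*(-4) + 1) - 802)/(56 + 1360) = (√(60 + 1) - 802)/1416 = (√61 - 802)*(1/1416) = (-802 + √61)*(1/1416) = -401/708 + √61/1416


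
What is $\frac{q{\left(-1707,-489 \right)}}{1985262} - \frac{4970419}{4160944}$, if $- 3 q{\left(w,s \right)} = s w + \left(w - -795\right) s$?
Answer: $- \frac{1940646412591}{1376760667888} \approx -1.4096$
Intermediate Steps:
$q{\left(w,s \right)} = - \frac{s w}{3} - \frac{s \left(795 + w\right)}{3}$ ($q{\left(w,s \right)} = - \frac{s w + \left(w - -795\right) s}{3} = - \frac{s w + \left(w + 795\right) s}{3} = - \frac{s w + \left(795 + w\right) s}{3} = - \frac{s w + s \left(795 + w\right)}{3} = - \frac{s w}{3} - \frac{s \left(795 + w\right)}{3}$)
$\frac{q{\left(-1707,-489 \right)}}{1985262} - \frac{4970419}{4160944} = \frac{\left(- \frac{1}{3}\right) \left(-489\right) \left(795 + 2 \left(-1707\right)\right)}{1985262} - \frac{4970419}{4160944} = \left(- \frac{1}{3}\right) \left(-489\right) \left(795 - 3414\right) \frac{1}{1985262} - \frac{4970419}{4160944} = \left(- \frac{1}{3}\right) \left(-489\right) \left(-2619\right) \frac{1}{1985262} - \frac{4970419}{4160944} = \left(-426897\right) \frac{1}{1985262} - \frac{4970419}{4160944} = - \frac{142299}{661754} - \frac{4970419}{4160944} = - \frac{1940646412591}{1376760667888}$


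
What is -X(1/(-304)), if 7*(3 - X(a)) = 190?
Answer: 169/7 ≈ 24.143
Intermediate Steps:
X(a) = -169/7 (X(a) = 3 - ⅐*190 = 3 - 190/7 = -169/7)
-X(1/(-304)) = -1*(-169/7) = 169/7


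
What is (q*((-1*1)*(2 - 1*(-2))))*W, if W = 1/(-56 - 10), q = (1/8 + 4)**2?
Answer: 33/32 ≈ 1.0313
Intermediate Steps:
q = 1089/64 (q = (1/8 + 4)**2 = (33/8)**2 = 1089/64 ≈ 17.016)
W = -1/66 (W = 1/(-66) = -1/66 ≈ -0.015152)
(q*((-1*1)*(2 - 1*(-2))))*W = (1089*((-1*1)*(2 - 1*(-2)))/64)*(-1/66) = (1089*(-(2 + 2))/64)*(-1/66) = (1089*(-1*4)/64)*(-1/66) = ((1089/64)*(-4))*(-1/66) = -1089/16*(-1/66) = 33/32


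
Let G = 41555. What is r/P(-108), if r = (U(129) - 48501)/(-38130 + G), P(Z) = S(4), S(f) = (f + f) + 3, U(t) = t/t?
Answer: -1940/1507 ≈ -1.2873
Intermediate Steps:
U(t) = 1
S(f) = 3 + 2*f (S(f) = 2*f + 3 = 3 + 2*f)
P(Z) = 11 (P(Z) = 3 + 2*4 = 3 + 8 = 11)
r = -1940/137 (r = (1 - 48501)/(-38130 + 41555) = -48500/3425 = -48500*1/3425 = -1940/137 ≈ -14.161)
r/P(-108) = -1940/137/11 = -1940/137*1/11 = -1940/1507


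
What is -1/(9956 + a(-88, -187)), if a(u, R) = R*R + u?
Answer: -1/44837 ≈ -2.2303e-5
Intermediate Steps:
a(u, R) = u + R² (a(u, R) = R² + u = u + R²)
-1/(9956 + a(-88, -187)) = -1/(9956 + (-88 + (-187)²)) = -1/(9956 + (-88 + 34969)) = -1/(9956 + 34881) = -1/44837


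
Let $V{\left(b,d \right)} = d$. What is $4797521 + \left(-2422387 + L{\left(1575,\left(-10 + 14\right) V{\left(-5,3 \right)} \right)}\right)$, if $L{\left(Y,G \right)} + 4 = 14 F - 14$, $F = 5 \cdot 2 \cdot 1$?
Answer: $2375256$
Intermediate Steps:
$F = 10$ ($F = 10 \cdot 1 = 10$)
$L{\left(Y,G \right)} = 122$ ($L{\left(Y,G \right)} = -4 + \left(14 \cdot 10 - 14\right) = -4 + \left(140 - 14\right) = -4 + 126 = 122$)
$4797521 + \left(-2422387 + L{\left(1575,\left(-10 + 14\right) V{\left(-5,3 \right)} \right)}\right) = 4797521 + \left(-2422387 + 122\right) = 4797521 - 2422265 = 2375256$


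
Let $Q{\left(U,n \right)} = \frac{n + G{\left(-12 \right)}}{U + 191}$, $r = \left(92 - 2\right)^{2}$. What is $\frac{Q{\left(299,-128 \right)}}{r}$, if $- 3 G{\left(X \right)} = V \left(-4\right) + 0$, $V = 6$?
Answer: $- \frac{1}{33075} \approx -3.0234 \cdot 10^{-5}$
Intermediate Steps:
$G{\left(X \right)} = 8$ ($G{\left(X \right)} = - \frac{6 \left(-4\right) + 0}{3} = - \frac{-24 + 0}{3} = \left(- \frac{1}{3}\right) \left(-24\right) = 8$)
$r = 8100$ ($r = 90^{2} = 8100$)
$Q{\left(U,n \right)} = \frac{8 + n}{191 + U}$ ($Q{\left(U,n \right)} = \frac{n + 8}{U + 191} = \frac{8 + n}{191 + U}$)
$\frac{Q{\left(299,-128 \right)}}{r} = \frac{\frac{1}{191 + 299} \left(8 - 128\right)}{8100} = \frac{1}{490} \left(-120\right) \frac{1}{8100} = \left(- \frac{12}{49}\right) \frac{1}{8100} = - \frac{1}{33075}$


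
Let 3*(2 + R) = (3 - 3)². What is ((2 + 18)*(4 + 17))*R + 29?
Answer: -811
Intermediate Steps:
R = -2 (R = -2 + (3 - 3)²/3 = -2 + (⅓)*0² = -2 + (⅓)*0 = -2 + 0 = -2)
((2 + 18)*(4 + 17))*R + 29 = ((2 + 18)*(4 + 17))*(-2) + 29 = (20*21)*(-2) + 29 = 420*(-2) + 29 = -840 + 29 = -811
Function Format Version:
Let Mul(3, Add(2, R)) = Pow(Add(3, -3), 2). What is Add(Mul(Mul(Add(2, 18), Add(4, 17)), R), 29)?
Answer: -811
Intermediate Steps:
R = -2 (R = Add(-2, Mul(Rational(1, 3), Pow(Add(3, -3), 2))) = Add(-2, Mul(Rational(1, 3), Pow(0, 2))) = Add(-2, Mul(Rational(1, 3), 0)) = Add(-2, 0) = -2)
Add(Mul(Mul(Add(2, 18), Add(4, 17)), R), 29) = Add(Mul(Mul(Add(2, 18), Add(4, 17)), -2), 29) = Add(Mul(Mul(20, 21), -2), 29) = Add(Mul(420, -2), 29) = Add(-840, 29) = -811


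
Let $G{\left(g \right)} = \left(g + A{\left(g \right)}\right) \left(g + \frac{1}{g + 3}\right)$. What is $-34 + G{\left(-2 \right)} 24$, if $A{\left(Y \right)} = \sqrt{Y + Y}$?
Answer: $14 - 48 i \approx 14.0 - 48.0 i$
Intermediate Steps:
$A{\left(Y \right)} = \sqrt{2} \sqrt{Y}$ ($A{\left(Y \right)} = \sqrt{2 Y} = \sqrt{2} \sqrt{Y}$)
$G{\left(g \right)} = \left(g + \frac{1}{3 + g}\right) \left(g + \sqrt{2} \sqrt{g}\right)$ ($G{\left(g \right)} = \left(g + \sqrt{2} \sqrt{g}\right) \left(g + \frac{1}{g + 3}\right) = \left(g + \sqrt{2} \sqrt{g}\right) \left(g + \frac{1}{3 + g}\right) = \left(g + \frac{1}{3 + g}\right) \left(g + \sqrt{2} \sqrt{g}\right)$)
$-34 + G{\left(-2 \right)} 24 = -34 + \frac{-2 + \left(-2\right)^{3} + 3 \left(-2\right)^{2} + \sqrt{2} \sqrt{-2} + \sqrt{2} \left(-2\right)^{\frac{5}{2}} + 3 \sqrt{2} \left(-2\right)^{\frac{3}{2}}}{3 - 2} \cdot 24 = -34 + \frac{-2 - 8 + 3 \cdot 4 + \sqrt{2} i \sqrt{2} + \sqrt{2} \cdot 4 i \sqrt{2} + 3 \sqrt{2} \left(- 2 i \sqrt{2}\right)}{1} \cdot 24 = -34 + 1 \left(-2 - 8 + 12 + 2 i + 8 i - 12 i\right) 24 = -34 + 1 \left(2 - 2 i\right) 24 = -34 + \left(2 - 2 i\right) 24 = -34 + \left(48 - 48 i\right) = 14 - 48 i$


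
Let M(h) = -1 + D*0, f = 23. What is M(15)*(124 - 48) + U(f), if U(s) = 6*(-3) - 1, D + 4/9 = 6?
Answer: -95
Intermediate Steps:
D = 50/9 (D = -4/9 + 6 = 50/9 ≈ 5.5556)
U(s) = -19 (U(s) = -18 - 1 = -19)
M(h) = -1 (M(h) = -1 + (50/9)*0 = -1 + 0 = -1)
M(15)*(124 - 48) + U(f) = -(124 - 48) - 19 = -1*76 - 19 = -76 - 19 = -95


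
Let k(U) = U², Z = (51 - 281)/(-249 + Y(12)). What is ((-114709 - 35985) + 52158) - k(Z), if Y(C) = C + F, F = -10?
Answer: -6011635724/61009 ≈ -98537.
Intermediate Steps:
Y(C) = -10 + C (Y(C) = C - 10 = -10 + C)
Z = 230/247 (Z = (51 - 281)/(-249 + (-10 + 12)) = -230/(-249 + 2) = -230/(-247) = -230*(-1/247) = 230/247 ≈ 0.93117)
((-114709 - 35985) + 52158) - k(Z) = ((-114709 - 35985) + 52158) - (230/247)² = (-150694 + 52158) - 1*52900/61009 = -98536 - 52900/61009 = -6011635724/61009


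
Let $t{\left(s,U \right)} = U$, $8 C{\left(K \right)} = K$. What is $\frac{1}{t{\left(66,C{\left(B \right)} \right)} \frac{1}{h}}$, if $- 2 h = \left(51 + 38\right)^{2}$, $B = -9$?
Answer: $\frac{31684}{9} \approx 3520.4$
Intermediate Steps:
$C{\left(K \right)} = \frac{K}{8}$
$h = - \frac{7921}{2}$ ($h = - \frac{\left(51 + 38\right)^{2}}{2} = - \frac{89^{2}}{2} = \left(- \frac{1}{2}\right) 7921 = - \frac{7921}{2} \approx -3960.5$)
$\frac{1}{t{\left(66,C{\left(B \right)} \right)} \frac{1}{h}} = \frac{1}{\frac{1}{8} \left(-9\right) \frac{1}{- \frac{7921}{2}}} = \frac{1}{\left(- \frac{9}{8}\right) \left(- \frac{2}{7921}\right)} = \frac{1}{\frac{9}{31684}} = \frac{31684}{9}$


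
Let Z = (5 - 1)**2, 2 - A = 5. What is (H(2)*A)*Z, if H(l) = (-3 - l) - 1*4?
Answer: 432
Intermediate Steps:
A = -3 (A = 2 - 1*5 = 2 - 5 = -3)
Z = 16 (Z = 4**2 = 16)
H(l) = -7 - l (H(l) = (-3 - l) - 4 = -7 - l)
(H(2)*A)*Z = ((-7 - 1*2)*(-3))*16 = ((-7 - 2)*(-3))*16 = -9*(-3)*16 = 27*16 = 432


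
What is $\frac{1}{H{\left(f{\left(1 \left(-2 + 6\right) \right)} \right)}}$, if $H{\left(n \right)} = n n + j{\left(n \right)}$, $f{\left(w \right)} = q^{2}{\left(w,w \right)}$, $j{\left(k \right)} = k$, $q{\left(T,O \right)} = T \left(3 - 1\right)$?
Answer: $\frac{1}{4160} \approx 0.00024038$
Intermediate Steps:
$q{\left(T,O \right)} = 2 T$ ($q{\left(T,O \right)} = T 2 = 2 T$)
$f{\left(w \right)} = 4 w^{2}$ ($f{\left(w \right)} = \left(2 w\right)^{2} = 4 w^{2}$)
$H{\left(n \right)} = n + n^{2}$ ($H{\left(n \right)} = n n + n = n^{2} + n = n + n^{2}$)
$\frac{1}{H{\left(f{\left(1 \left(-2 + 6\right) \right)} \right)}} = \frac{1}{4 \left(1 \left(-2 + 6\right)\right)^{2} \left(1 + 4 \left(1 \left(-2 + 6\right)\right)^{2}\right)} = \frac{1}{4 \left(1 \cdot 4\right)^{2} \left(1 + 4 \left(1 \cdot 4\right)^{2}\right)} = \frac{1}{4 \cdot 4^{2} \left(1 + 4 \cdot 4^{2}\right)} = \frac{1}{4 \cdot 16 \left(1 + 4 \cdot 16\right)} = \frac{1}{64 \left(1 + 64\right)} = \frac{1}{64 \cdot 65} = \frac{1}{4160}$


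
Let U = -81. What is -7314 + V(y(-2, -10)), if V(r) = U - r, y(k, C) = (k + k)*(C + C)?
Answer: -7475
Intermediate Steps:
y(k, C) = 4*C*k (y(k, C) = (2*k)*(2*C) = 4*C*k)
V(r) = -81 - r
-7314 + V(y(-2, -10)) = -7314 + (-81 - 4*(-10)*(-2)) = -7314 + (-81 - 1*80) = -7314 + (-81 - 80) = -7314 - 161 = -7475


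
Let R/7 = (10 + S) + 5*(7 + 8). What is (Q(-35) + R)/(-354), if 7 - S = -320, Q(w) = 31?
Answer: -2915/354 ≈ -8.2345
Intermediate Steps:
S = 327 (S = 7 - 1*(-320) = 7 + 320 = 327)
R = 2884 (R = 7*((10 + 327) + 5*(7 + 8)) = 7*(337 + 5*15) = 7*(337 + 75) = 7*412 = 2884)
(Q(-35) + R)/(-354) = (31 + 2884)/(-354) = 2915*(-1/354) = -2915/354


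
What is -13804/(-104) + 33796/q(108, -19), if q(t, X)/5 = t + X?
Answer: 2414391/11570 ≈ 208.68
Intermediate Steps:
q(t, X) = 5*X + 5*t (q(t, X) = 5*(t + X) = 5*(X + t) = 5*X + 5*t)
-13804/(-104) + 33796/q(108, -19) = -13804/(-104) + 33796/(5*(-19) + 5*108) = -13804*(-1/104) + 33796/(-95 + 540) = 3451/26 + 33796/445 = 2414391/11570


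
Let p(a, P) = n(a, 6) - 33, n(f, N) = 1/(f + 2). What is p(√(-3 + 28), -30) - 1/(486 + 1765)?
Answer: -517737/15757 ≈ -32.858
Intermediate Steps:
n(f, N) = 1/(2 + f)
p(a, P) = -33 + 1/(2 + a) (p(a, P) = 1/(2 + a) - 33 = -33 + 1/(2 + a))
p(√(-3 + 28), -30) - 1/(486 + 1765) = (-65 - 33*√(-3 + 28))/(2 + √(-3 + 28)) - 1/(486 + 1765) = (-65 - 33*√25)/(2 + √25) - 1/2251 = (-65 - 33*5)/(2 + 5) - 1*1/2251 = (-65 - 165)/7 - 1/2251 = (⅐)*(-230) - 1/2251 = -230/7 - 1/2251 = -517737/15757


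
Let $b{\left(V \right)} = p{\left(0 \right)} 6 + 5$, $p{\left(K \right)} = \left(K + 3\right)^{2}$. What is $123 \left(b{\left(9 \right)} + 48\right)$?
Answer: $13161$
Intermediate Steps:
$p{\left(K \right)} = \left(3 + K\right)^{2}$
$b{\left(V \right)} = 59$ ($b{\left(V \right)} = \left(3 + 0\right)^{2} \cdot 6 + 5 = 3^{2} \cdot 6 + 5 = 9 \cdot 6 + 5 = 54 + 5 = 59$)
$123 \left(b{\left(9 \right)} + 48\right) = 123 \left(59 + 48\right) = 123 \cdot 107 = 13161$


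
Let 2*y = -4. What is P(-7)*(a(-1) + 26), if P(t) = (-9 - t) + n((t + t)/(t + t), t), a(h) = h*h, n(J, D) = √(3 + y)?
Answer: -27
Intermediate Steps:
y = -2 (y = (½)*(-4) = -2)
n(J, D) = 1 (n(J, D) = √(3 - 2) = √1 = 1)
a(h) = h²
P(t) = -8 - t (P(t) = (-9 - t) + 1 = -8 - t)
P(-7)*(a(-1) + 26) = (-8 - 1*(-7))*((-1)² + 26) = (-8 + 7)*(1 + 26) = -1*27 = -27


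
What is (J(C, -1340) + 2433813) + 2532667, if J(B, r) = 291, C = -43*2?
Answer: 4966771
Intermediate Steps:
C = -86
(J(C, -1340) + 2433813) + 2532667 = (291 + 2433813) + 2532667 = 2434104 + 2532667 = 4966771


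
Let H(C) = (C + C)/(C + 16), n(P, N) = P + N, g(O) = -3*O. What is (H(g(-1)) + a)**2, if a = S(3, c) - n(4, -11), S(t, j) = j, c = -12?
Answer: 7921/361 ≈ 21.942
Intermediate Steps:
n(P, N) = N + P
a = -5 (a = -12 - (-11 + 4) = -12 - 1*(-7) = -12 + 7 = -5)
H(C) = 2*C/(16 + C) (H(C) = (2*C)/(16 + C) = 2*C/(16 + C))
(H(g(-1)) + a)**2 = (2*(-3*(-1))/(16 - 3*(-1)) - 5)**2 = (2*3/(16 + 3) - 5)**2 = (2*3/19 - 5)**2 = (2*3*(1/19) - 5)**2 = (6/19 - 5)**2 = (-89/19)**2 = 7921/361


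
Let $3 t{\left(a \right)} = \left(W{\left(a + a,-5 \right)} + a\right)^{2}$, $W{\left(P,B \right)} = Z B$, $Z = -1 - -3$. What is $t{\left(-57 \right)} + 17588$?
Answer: $\frac{57253}{3} \approx 19084.0$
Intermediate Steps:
$Z = 2$ ($Z = -1 + 3 = 2$)
$W{\left(P,B \right)} = 2 B$
$t{\left(a \right)} = \frac{\left(-10 + a\right)^{2}}{3}$ ($t{\left(a \right)} = \frac{\left(2 \left(-5\right) + a\right)^{2}}{3} = \frac{\left(-10 + a\right)^{2}}{3}$)
$t{\left(-57 \right)} + 17588 = \frac{\left(-10 - 57\right)^{2}}{3} + 17588 = \frac{\left(-67\right)^{2}}{3} + 17588 = \frac{1}{3} \cdot 4489 + 17588 = \frac{4489}{3} + 17588 = \frac{57253}{3}$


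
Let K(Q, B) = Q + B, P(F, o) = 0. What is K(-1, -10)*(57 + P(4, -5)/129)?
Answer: -627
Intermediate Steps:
K(Q, B) = B + Q
K(-1, -10)*(57 + P(4, -5)/129) = (-10 - 1)*(57 + 0/129) = -11*(57 + 0*(1/129)) = -11*(57 + 0) = -11*57 = -627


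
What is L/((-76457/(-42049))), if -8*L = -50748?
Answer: 533475663/152914 ≈ 3488.7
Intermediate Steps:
L = 12687/2 (L = -⅛*(-50748) = 12687/2 ≈ 6343.5)
L/((-76457/(-42049))) = 12687/(2*((-76457/(-42049)))) = 12687/(2*((-76457*(-1/42049)))) = 12687/(2*(76457/42049)) = (12687/2)*(42049/76457) = 533475663/152914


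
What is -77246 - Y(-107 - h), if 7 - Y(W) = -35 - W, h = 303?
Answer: -76878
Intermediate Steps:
Y(W) = 42 + W (Y(W) = 7 - (-35 - W) = 7 + (35 + W) = 42 + W)
-77246 - Y(-107 - h) = -77246 - (42 + (-107 - 1*303)) = -77246 - (42 + (-107 - 303)) = -77246 - (42 - 410) = -77246 - 1*(-368) = -77246 + 368 = -76878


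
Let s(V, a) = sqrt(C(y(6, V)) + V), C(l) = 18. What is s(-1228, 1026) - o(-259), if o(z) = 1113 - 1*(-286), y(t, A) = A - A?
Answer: -1399 + 11*I*sqrt(10) ≈ -1399.0 + 34.785*I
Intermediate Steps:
y(t, A) = 0
o(z) = 1399 (o(z) = 1113 + 286 = 1399)
s(V, a) = sqrt(18 + V)
s(-1228, 1026) - o(-259) = sqrt(18 - 1228) - 1*1399 = sqrt(-1210) - 1399 = 11*I*sqrt(10) - 1399 = -1399 + 11*I*sqrt(10)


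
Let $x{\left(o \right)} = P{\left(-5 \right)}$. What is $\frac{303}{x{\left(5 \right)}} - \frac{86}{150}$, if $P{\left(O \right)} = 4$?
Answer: $\frac{22553}{300} \approx 75.177$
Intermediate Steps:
$x{\left(o \right)} = 4$
$\frac{303}{x{\left(5 \right)}} - \frac{86}{150} = \frac{303}{4} - \frac{86}{150} = 303 \cdot \frac{1}{4} - \frac{43}{75} = \frac{303}{4} - \frac{43}{75} = \frac{22553}{300}$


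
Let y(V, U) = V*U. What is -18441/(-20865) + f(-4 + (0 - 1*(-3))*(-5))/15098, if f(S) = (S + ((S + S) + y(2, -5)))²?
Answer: 124028401/105006590 ≈ 1.1811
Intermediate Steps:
y(V, U) = U*V
f(S) = (-10 + 3*S)² (f(S) = (S + ((S + S) - 5*2))² = (S + (2*S - 10))² = (S + (-10 + 2*S))² = (-10 + 3*S)²)
-18441/(-20865) + f(-4 + (0 - 1*(-3))*(-5))/15098 = -18441/(-20865) + (-10 + 3*(-4 + (0 - 1*(-3))*(-5)))²/15098 = -18441*(-1/20865) + (-10 + 3*(-4 + (0 + 3)*(-5)))²*(1/15098) = 6147/6955 + (-10 + 3*(-4 + 3*(-5)))²*(1/15098) = 6147/6955 + (-10 + 3*(-4 - 15))²*(1/15098) = 6147/6955 + (-10 + 3*(-19))²*(1/15098) = 6147/6955 + (-10 - 57)²*(1/15098) = 6147/6955 + (-67)²*(1/15098) = 6147/6955 + 4489*(1/15098) = 6147/6955 + 4489/15098 = 124028401/105006590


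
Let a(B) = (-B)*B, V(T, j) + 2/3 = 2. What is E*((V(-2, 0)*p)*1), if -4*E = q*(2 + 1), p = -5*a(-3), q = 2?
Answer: -90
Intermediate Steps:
V(T, j) = 4/3 (V(T, j) = -2/3 + 2 = 4/3)
a(B) = -B**2
p = 45 (p = -(-5)*(-3)**2 = -(-5)*9 = -5*(-9) = 45)
E = -3/2 (E = -(2 + 1)/2 = -3/2 ≈ -1.5000)
E*((V(-2, 0)*p)*1) = -3*(4/3)*45/2 = -90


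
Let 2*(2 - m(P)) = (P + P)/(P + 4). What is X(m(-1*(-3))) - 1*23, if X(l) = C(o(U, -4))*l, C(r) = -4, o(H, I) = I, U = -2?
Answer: -205/7 ≈ -29.286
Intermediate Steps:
m(P) = 2 - P/(4 + P) (m(P) = 2 - (P + P)/(2*(P + 4)) = 2 - 2*P/(2*(4 + P)) = 2 - P/(4 + P))
X(l) = -4*l
X(m(-1*(-3))) - 1*23 = -4*(8 - 1*(-3))/(4 - 1*(-3)) - 1*23 = -4*(8 + 3)/(4 + 3) - 23 = -4*11/7 - 23 = -44/7 - 23 = -205/7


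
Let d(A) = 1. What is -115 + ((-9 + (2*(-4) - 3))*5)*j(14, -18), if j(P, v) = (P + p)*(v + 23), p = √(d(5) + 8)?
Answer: -8615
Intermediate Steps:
p = 3 (p = √(1 + 8) = √9 = 3)
j(P, v) = (3 + P)*(23 + v) (j(P, v) = (P + 3)*(v + 23) = (3 + P)*(23 + v))
-115 + ((-9 + (2*(-4) - 3))*5)*j(14, -18) = -115 + ((-9 + (2*(-4) - 3))*5)*(69 + 3*(-18) + 23*14 + 14*(-18)) = -115 + ((-9 + (-8 - 3))*5)*(69 - 54 + 322 - 252) = -115 + ((-9 - 11)*5)*85 = -115 - 20*5*85 = -115 - 100*85 = -115 - 8500 = -8615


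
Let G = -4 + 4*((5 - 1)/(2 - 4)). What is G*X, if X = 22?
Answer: -264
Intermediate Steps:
G = -12 (G = -4 + 4*(4/(-2)) = -4 + 4*(4*(-1/2)) = -4 + 4*(-2) = -4 - 8 = -12)
G*X = -12*22 = -264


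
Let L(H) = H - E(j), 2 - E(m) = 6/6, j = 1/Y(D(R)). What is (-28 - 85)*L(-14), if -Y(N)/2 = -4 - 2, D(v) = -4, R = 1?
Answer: 1695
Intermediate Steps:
Y(N) = 12 (Y(N) = -2*(-4 - 2) = -2*(-6) = 12)
j = 1/12 ≈ 0.083333
E(m) = 1 (E(m) = 2 - 6/6 = 2 - 1*1 = 2 - 1 = 1)
L(H) = -1 + H (L(H) = H - 1*1 = H - 1 = -1 + H)
(-28 - 85)*L(-14) = (-28 - 85)*(-1 - 14) = -113*(-15) = 1695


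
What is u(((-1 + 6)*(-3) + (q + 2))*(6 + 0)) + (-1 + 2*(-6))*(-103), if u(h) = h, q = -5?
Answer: 1231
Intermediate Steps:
u(((-1 + 6)*(-3) + (q + 2))*(6 + 0)) + (-1 + 2*(-6))*(-103) = ((-1 + 6)*(-3) + (-5 + 2))*(6 + 0) + (-1 + 2*(-6))*(-103) = (5*(-3) - 3)*6 + (-1 - 12)*(-103) = (-15 - 3)*6 - 13*(-103) = -18*6 + 1339 = -108 + 1339 = 1231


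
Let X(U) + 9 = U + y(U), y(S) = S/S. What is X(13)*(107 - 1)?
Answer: 530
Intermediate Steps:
y(S) = 1
X(U) = -8 + U (X(U) = -9 + (U + 1) = -9 + (1 + U) = -8 + U)
X(13)*(107 - 1) = (-8 + 13)*(107 - 1) = 5*106 = 530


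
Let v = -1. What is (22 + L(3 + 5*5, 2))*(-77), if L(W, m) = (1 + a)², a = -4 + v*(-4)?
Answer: -1771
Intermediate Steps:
a = 0 (a = -4 - 1*(-4) = -4 + 4 = 0)
L(W, m) = 1 (L(W, m) = (1 + 0)² = 1² = 1)
(22 + L(3 + 5*5, 2))*(-77) = (22 + 1)*(-77) = 23*(-77) = -1771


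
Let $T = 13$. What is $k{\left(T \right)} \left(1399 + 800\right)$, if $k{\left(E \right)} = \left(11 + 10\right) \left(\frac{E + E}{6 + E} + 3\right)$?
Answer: $\frac{3832857}{19} \approx 2.0173 \cdot 10^{5}$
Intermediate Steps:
$k{\left(E \right)} = 63 + \frac{42 E}{6 + E}$ ($k{\left(E \right)} = 21 \left(\frac{2 E}{6 + E} + 3\right) = 21 \left(3 + \frac{2 E}{6 + E}\right) = 63 + \frac{42 E}{6 + E}$)
$k{\left(T \right)} \left(1399 + 800\right) = \frac{21 \left(18 + 5 \cdot 13\right)}{6 + 13} \left(1399 + 800\right) = \frac{21 \left(18 + 65\right)}{19} \cdot 2199 = 21 \cdot \frac{1}{19} \cdot 83 \cdot 2199 = \frac{1743}{19} \cdot 2199 = \frac{3832857}{19}$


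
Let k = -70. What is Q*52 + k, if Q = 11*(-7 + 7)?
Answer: -70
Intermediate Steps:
Q = 0 (Q = 11*0 = 0)
Q*52 + k = 0*52 - 70 = 0 - 70 = -70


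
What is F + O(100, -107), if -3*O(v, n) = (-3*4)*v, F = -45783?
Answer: -45383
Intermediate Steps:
O(v, n) = 4*v (O(v, n) = -(-3*4)*v/3 = -(-4)*v = 4*v)
F + O(100, -107) = -45783 + 4*100 = -45783 + 400 = -45383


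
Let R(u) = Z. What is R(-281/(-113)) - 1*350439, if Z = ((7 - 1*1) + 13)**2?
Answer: -350078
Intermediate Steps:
Z = 361 (Z = ((7 - 1) + 13)**2 = (6 + 13)**2 = 19**2 = 361)
R(u) = 361
R(-281/(-113)) - 1*350439 = 361 - 1*350439 = 361 - 350439 = -350078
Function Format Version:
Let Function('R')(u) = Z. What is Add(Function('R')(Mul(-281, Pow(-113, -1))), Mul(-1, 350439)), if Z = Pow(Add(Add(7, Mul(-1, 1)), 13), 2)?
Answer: -350078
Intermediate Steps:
Z = 361 (Z = Pow(Add(Add(7, -1), 13), 2) = Pow(Add(6, 13), 2) = Pow(19, 2) = 361)
Function('R')(u) = 361
Add(Function('R')(Mul(-281, Pow(-113, -1))), Mul(-1, 350439)) = Add(361, Mul(-1, 350439)) = Add(361, -350439) = -350078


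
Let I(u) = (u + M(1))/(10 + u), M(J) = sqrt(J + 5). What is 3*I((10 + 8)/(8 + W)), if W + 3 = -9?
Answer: -27/11 + 6*sqrt(6)/11 ≈ -1.1185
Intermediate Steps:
W = -12 (W = -3 - 9 = -12)
M(J) = sqrt(5 + J)
I(u) = (u + sqrt(6))/(10 + u) (I(u) = (u + sqrt(5 + 1))/(10 + u) = (u + sqrt(6))/(10 + u))
3*I((10 + 8)/(8 + W)) = 3*(((10 + 8)/(8 - 12) + sqrt(6))/(10 + (10 + 8)/(8 - 12))) = 3*((18/(-4) + sqrt(6))/(10 + 18/(-4))) = 3*((18*(-1/4) + sqrt(6))/(10 + 18*(-1/4))) = 3*((-9/2 + sqrt(6))/(10 - 9/2)) = 3*((-9/2 + sqrt(6))/(11/2)) = 3*(2*(-9/2 + sqrt(6))/11) = 3*(-9/11 + 2*sqrt(6)/11) = -27/11 + 6*sqrt(6)/11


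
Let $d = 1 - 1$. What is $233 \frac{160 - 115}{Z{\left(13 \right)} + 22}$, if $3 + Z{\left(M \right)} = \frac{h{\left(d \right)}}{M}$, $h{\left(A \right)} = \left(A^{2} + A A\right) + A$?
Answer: $\frac{10485}{19} \approx 551.84$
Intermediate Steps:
$d = 0$ ($d = 1 - 1 = 0$)
$h{\left(A \right)} = A + 2 A^{2}$ ($h{\left(A \right)} = \left(A^{2} + A^{2}\right) + A = 2 A^{2} + A = A + 2 A^{2}$)
$Z{\left(M \right)} = -3$ ($Z{\left(M \right)} = -3 + \frac{0 \left(1 + 2 \cdot 0\right)}{M} = -3 + \frac{0 \left(1 + 0\right)}{M} = -3 + \frac{0 \cdot 1}{M} = -3 + \frac{0}{M} = -3 + 0 = -3$)
$233 \frac{160 - 115}{Z{\left(13 \right)} + 22} = 233 \frac{160 - 115}{-3 + 22} = 233 \cdot \frac{45}{19} = \frac{10485}{19}$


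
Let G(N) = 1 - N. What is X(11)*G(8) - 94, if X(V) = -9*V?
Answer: 599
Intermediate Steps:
X(11)*G(8) - 94 = (-9*11)*(1 - 1*8) - 94 = -99*(1 - 8) - 94 = -99*(-7) - 94 = 693 - 94 = 599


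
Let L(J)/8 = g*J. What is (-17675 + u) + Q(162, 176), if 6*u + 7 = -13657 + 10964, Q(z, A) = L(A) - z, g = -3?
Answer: -22511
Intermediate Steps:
L(J) = -24*J (L(J) = 8*(-3*J) = -24*J)
Q(z, A) = -z - 24*A (Q(z, A) = -24*A - z = -z - 24*A)
u = -450 (u = -7/6 + (-13657 + 10964)/6 = -7/6 + (1/6)*(-2693) = -7/6 - 2693/6 = -450)
(-17675 + u) + Q(162, 176) = (-17675 - 450) + (-1*162 - 24*176) = -18125 + (-162 - 4224) = -18125 - 4386 = -22511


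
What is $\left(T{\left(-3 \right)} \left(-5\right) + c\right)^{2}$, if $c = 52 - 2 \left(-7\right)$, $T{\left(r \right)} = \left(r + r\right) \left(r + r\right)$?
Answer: $12996$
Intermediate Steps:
$T{\left(r \right)} = 4 r^{2}$ ($T{\left(r \right)} = 2 r 2 r = 4 r^{2}$)
$c = 66$ ($c = 52 - -14 = 52 + 14 = 66$)
$\left(T{\left(-3 \right)} \left(-5\right) + c\right)^{2} = \left(4 \left(-3\right)^{2} \left(-5\right) + 66\right)^{2} = \left(4 \cdot 9 \left(-5\right) + 66\right)^{2} = \left(36 \left(-5\right) + 66\right)^{2} = \left(-180 + 66\right)^{2} = \left(-114\right)^{2} = 12996$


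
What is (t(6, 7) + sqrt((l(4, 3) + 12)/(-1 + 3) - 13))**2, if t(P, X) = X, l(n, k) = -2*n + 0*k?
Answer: (7 + I*sqrt(11))**2 ≈ 38.0 + 46.433*I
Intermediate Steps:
l(n, k) = -2*n (l(n, k) = -2*n + 0 = -2*n)
(t(6, 7) + sqrt((l(4, 3) + 12)/(-1 + 3) - 13))**2 = (7 + sqrt((-2*4 + 12)/(-1 + 3) - 13))**2 = (7 + sqrt((-8 + 12)/2 - 13))**2 = (7 + sqrt(4*(1/2) - 13))**2 = (7 + sqrt(2 - 13))**2 = (7 + sqrt(-11))**2 = (7 + I*sqrt(11))**2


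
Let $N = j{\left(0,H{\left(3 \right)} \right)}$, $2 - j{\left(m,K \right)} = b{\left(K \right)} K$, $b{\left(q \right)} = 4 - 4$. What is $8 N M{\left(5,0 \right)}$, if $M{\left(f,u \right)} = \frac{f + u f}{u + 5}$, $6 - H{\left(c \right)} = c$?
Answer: $16$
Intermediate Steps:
$H{\left(c \right)} = 6 - c$
$b{\left(q \right)} = 0$
$M{\left(f,u \right)} = \frac{f + f u}{5 + u}$
$j{\left(m,K \right)} = 2$ ($j{\left(m,K \right)} = 2 - 0 K = 2 - 0 = 2 + 0 = 2$)
$N = 2$
$8 N M{\left(5,0 \right)} = 8 \cdot 2 \frac{5 \left(1 + 0\right)}{5 + 0} = 16 \cdot 5 \cdot \frac{1}{5} \cdot 1 = 16 \cdot 1 = 16$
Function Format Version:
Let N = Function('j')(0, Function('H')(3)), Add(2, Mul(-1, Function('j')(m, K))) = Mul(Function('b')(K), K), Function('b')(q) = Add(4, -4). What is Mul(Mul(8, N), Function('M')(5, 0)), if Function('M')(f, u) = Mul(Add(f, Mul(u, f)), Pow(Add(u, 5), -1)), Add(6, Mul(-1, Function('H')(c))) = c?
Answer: 16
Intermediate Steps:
Function('H')(c) = Add(6, Mul(-1, c))
Function('b')(q) = 0
Function('M')(f, u) = Mul(Pow(Add(5, u), -1), Add(f, Mul(f, u))) (Function('M')(f, u) = Mul(Add(f, Mul(f, u)), Pow(Add(5, u), -1)) = Mul(Pow(Add(5, u), -1), Add(f, Mul(f, u))))
Function('j')(m, K) = 2 (Function('j')(m, K) = Add(2, Mul(-1, Mul(0, K))) = Add(2, Mul(-1, 0)) = Add(2, 0) = 2)
N = 2
Mul(Mul(8, N), Function('M')(5, 0)) = Mul(Mul(8, 2), Mul(5, Pow(Add(5, 0), -1), Add(1, 0))) = Mul(16, Mul(5, Pow(5, -1), 1)) = Mul(16, Mul(5, Rational(1, 5), 1)) = Mul(16, 1) = 16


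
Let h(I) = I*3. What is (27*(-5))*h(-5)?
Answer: 2025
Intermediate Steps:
h(I) = 3*I
(27*(-5))*h(-5) = (27*(-5))*(3*(-5)) = -135*(-15) = 2025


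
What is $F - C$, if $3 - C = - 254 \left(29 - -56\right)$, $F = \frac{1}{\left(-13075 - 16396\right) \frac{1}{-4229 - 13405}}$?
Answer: $- \frac{636349669}{29471} \approx -21592.0$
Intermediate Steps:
$F = \frac{17634}{29471}$ ($F = \frac{1}{\left(-29471\right) \frac{1}{-17634}} = \frac{1}{\left(-29471\right) \left(- \frac{1}{17634}\right)} = \frac{1}{\frac{29471}{17634}} = \frac{17634}{29471} \approx 0.59835$)
$C = 21593$ ($C = 3 - - 254 \left(29 - -56\right) = 3 - - 254 \left(29 + 56\right) = 3 - \left(-254\right) 85 = 3 - -21590 = 3 + 21590 = 21593$)
$F - C = \frac{17634}{29471} - 21593 = - \frac{636349669}{29471}$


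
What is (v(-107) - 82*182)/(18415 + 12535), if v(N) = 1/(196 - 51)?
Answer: -2163979/4487750 ≈ -0.48220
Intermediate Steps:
v(N) = 1/145
(v(-107) - 82*182)/(18415 + 12535) = (1/145 - 82*182)/(18415 + 12535) = (1/145 - 14924)/30950 = -2163979/145*1/30950 = -2163979/4487750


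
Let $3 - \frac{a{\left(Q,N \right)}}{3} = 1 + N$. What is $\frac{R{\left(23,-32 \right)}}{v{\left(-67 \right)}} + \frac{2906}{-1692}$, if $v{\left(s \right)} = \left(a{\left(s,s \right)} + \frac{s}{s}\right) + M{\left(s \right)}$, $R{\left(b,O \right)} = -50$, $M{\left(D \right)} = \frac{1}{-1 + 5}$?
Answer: $- \frac{1379549}{704718} \approx -1.9576$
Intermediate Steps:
$M{\left(D \right)} = \frac{1}{4}$
$a{\left(Q,N \right)} = 6 - 3 N$ ($a{\left(Q,N \right)} = 9 - 3 \left(1 + N\right) = 9 - \left(3 + 3 N\right) = 6 - 3 N$)
$v{\left(s \right)} = \frac{29}{4} - 3 s$ ($v{\left(s \right)} = \left(\left(6 - 3 s\right) + \frac{s}{s}\right) + \frac{1}{4} = \left(\left(6 - 3 s\right) + 1\right) + \frac{1}{4} = \left(7 - 3 s\right) + \frac{1}{4} = \frac{29}{4} - 3 s$)
$\frac{R{\left(23,-32 \right)}}{v{\left(-67 \right)}} + \frac{2906}{-1692} = - \frac{50}{\frac{29}{4} - -201} + \frac{2906}{-1692} = - \frac{50}{\frac{29}{4} + 201} + 2906 \left(- \frac{1}{1692}\right) = - \frac{50}{\frac{833}{4}} - \frac{1453}{846} = \left(-50\right) \frac{4}{833} - \frac{1453}{846} = - \frac{200}{833} - \frac{1453}{846} = - \frac{1379549}{704718}$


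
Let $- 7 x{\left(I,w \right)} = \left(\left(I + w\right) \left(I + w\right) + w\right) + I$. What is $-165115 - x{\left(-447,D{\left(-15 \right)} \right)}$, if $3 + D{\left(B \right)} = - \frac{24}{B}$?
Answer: $- \frac{23879771}{175} \approx -1.3646 \cdot 10^{5}$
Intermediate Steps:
$D{\left(B \right)} = -3 - \frac{24}{B}$
$x{\left(I,w \right)} = - \frac{I}{7} - \frac{w}{7} - \frac{\left(I + w\right)^{2}}{7}$ ($x{\left(I,w \right)} = - \frac{\left(\left(I + w\right) \left(I + w\right) + w\right) + I}{7} = - \frac{\left(\left(I + w\right)^{2} + w\right) + I}{7} = - \frac{\left(w + \left(I + w\right)^{2}\right) + I}{7} = - \frac{I + w + \left(I + w\right)^{2}}{7} = - \frac{I}{7} - \frac{w}{7} - \frac{\left(I + w\right)^{2}}{7}$)
$-165115 - x{\left(-447,D{\left(-15 \right)} \right)} = -165115 - \left(\left(- \frac{1}{7}\right) \left(-447\right) - \frac{-3 - \frac{24}{-15}}{7} - \frac{\left(-447 - \left(3 + \frac{24}{-15}\right)\right)^{2}}{7}\right) = -165115 - \left(\frac{447}{7} - \frac{-3 - - \frac{8}{5}}{7} - \frac{\left(-447 - \frac{7}{5}\right)^{2}}{7}\right) = -165115 - \left(\frac{447}{7} - \frac{-3 + \frac{8}{5}}{7} - \frac{\left(-447 + \left(-3 + \frac{8}{5}\right)\right)^{2}}{7}\right) = -165115 - \left(\frac{447}{7} - - \frac{1}{5} - \frac{\left(-447 - \frac{7}{5}\right)^{2}}{7}\right) = -165115 - \left(\frac{447}{7} + \frac{1}{5} - \frac{\left(- \frac{2242}{5}\right)^{2}}{7}\right) = -165115 - \left(\frac{447}{7} + \frac{1}{5} - \frac{5026564}{175}\right) = -165115 - - \frac{5015354}{175} = -165115 + \frac{5015354}{175} = - \frac{23879771}{175}$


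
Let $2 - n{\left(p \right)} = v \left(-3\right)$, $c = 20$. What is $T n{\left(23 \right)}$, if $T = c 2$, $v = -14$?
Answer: $-1600$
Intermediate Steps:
$n{\left(p \right)} = -40$ ($n{\left(p \right)} = 2 - \left(-14\right) \left(-3\right) = 2 - 42 = -40$)
$T = 40$ ($T = 20 \cdot 2 = 40$)
$T n{\left(23 \right)} = 40 \left(-40\right) = -1600$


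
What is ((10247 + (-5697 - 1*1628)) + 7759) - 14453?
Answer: -3772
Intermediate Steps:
((10247 + (-5697 - 1*1628)) + 7759) - 14453 = ((10247 + (-5697 - 1628)) + 7759) - 14453 = ((10247 - 7325) + 7759) - 14453 = (2922 + 7759) - 14453 = 10681 - 14453 = -3772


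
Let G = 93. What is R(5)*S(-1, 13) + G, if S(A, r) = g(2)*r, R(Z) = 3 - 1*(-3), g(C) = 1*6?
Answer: 561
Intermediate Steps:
g(C) = 6
R(Z) = 6 (R(Z) = 3 + 3 = 6)
S(A, r) = 6*r
R(5)*S(-1, 13) + G = 6*(6*13) + 93 = 6*78 + 93 = 468 + 93 = 561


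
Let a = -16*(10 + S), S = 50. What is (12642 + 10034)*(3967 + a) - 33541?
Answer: 68153191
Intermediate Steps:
a = -960 (a = -16*(10 + 50) = -16*60 = -960)
(12642 + 10034)*(3967 + a) - 33541 = (12642 + 10034)*(3967 - 960) - 33541 = 22676*3007 - 33541 = 68186732 - 33541 = 68153191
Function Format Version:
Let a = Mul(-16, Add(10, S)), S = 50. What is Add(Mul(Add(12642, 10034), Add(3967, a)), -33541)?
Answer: 68153191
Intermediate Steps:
a = -960 (a = Mul(-16, Add(10, 50)) = Mul(-16, 60) = -960)
Add(Mul(Add(12642, 10034), Add(3967, a)), -33541) = Add(Mul(Add(12642, 10034), Add(3967, -960)), -33541) = Add(Mul(22676, 3007), -33541) = Add(68186732, -33541) = 68153191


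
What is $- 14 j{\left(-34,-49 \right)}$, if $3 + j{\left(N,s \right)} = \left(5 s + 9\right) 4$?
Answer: $13258$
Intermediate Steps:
$j{\left(N,s \right)} = 33 + 20 s$ ($j{\left(N,s \right)} = -3 + \left(5 s + 9\right) 4 = -3 + \left(9 + 5 s\right) 4 = -3 + \left(36 + 20 s\right) = 33 + 20 s$)
$- 14 j{\left(-34,-49 \right)} = - 14 \left(33 + 20 \left(-49\right)\right) = - 14 \left(33 - 980\right) = \left(-14\right) \left(-947\right) = 13258$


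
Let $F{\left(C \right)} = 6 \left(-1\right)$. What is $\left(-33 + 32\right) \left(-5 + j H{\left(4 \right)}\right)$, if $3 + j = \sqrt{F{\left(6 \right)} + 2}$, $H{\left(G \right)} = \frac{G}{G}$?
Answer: $8 - 2 i \approx 8.0 - 2.0 i$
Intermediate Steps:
$F{\left(C \right)} = -6$
$H{\left(G \right)} = 1$
$j = -3 + 2 i$ ($j = -3 + \sqrt{-6 + 2} = -3 + \sqrt{-4} = -3 + 2 i \approx -3.0 + 2.0 i$)
$\left(-33 + 32\right) \left(-5 + j H{\left(4 \right)}\right) = \left(-33 + 32\right) \left(-5 + \left(-3 + 2 i\right) 1\right) = - (-5 - \left(3 - 2 i\right)) = - (-8 + 2 i) = 8 - 2 i$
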